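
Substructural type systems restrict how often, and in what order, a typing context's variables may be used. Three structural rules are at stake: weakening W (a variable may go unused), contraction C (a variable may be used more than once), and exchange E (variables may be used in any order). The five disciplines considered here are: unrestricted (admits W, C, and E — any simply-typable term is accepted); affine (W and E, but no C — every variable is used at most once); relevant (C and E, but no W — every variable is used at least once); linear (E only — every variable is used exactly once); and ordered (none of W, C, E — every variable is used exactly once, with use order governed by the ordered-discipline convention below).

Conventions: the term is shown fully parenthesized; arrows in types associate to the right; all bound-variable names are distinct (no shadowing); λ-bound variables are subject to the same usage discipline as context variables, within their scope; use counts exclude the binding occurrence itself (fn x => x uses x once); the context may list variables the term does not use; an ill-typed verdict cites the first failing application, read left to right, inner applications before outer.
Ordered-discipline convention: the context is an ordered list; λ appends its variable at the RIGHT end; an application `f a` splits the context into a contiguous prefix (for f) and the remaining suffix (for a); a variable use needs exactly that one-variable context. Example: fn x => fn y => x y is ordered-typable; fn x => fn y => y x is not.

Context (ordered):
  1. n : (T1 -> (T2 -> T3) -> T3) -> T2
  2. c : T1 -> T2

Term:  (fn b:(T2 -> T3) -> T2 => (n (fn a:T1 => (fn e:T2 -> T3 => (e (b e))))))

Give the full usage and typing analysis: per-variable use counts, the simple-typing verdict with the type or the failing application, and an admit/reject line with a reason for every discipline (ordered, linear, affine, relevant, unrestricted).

counts: n=1; c=0; b [bound]=1; a [bound]=0; e [bound]=2
order of uses: n, e, b, e
typing: ✓ — ((T2 -> T3) -> T2) -> T2
ordered: ✗ — e ×2 used more than once (contraction); needs weakening: c, a unused
linear: ✗ — e ×2 used more than once (contraction); needs weakening: c, a unused
affine: ✗ — e ×2 used more than once (contraction)
relevant: ✗ — needs weakening: c, a unused
unrestricted: ✓ — typability at ((T2 -> T3) -> T2) -> T2 is all that's needed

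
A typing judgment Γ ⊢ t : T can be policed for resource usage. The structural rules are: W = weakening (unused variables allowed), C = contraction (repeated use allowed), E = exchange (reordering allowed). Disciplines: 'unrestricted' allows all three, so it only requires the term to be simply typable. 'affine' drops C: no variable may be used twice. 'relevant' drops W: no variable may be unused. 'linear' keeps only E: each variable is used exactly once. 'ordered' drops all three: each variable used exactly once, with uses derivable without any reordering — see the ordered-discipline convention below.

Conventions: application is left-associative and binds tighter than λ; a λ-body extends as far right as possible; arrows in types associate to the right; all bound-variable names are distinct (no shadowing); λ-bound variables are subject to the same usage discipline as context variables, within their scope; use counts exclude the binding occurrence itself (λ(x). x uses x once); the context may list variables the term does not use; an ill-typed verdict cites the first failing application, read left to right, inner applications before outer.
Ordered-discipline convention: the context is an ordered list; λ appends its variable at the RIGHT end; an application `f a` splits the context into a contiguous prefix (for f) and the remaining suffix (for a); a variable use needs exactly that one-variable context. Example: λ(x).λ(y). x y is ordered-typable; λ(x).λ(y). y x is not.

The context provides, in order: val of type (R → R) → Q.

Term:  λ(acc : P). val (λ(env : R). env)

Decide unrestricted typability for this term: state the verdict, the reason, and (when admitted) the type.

yes — well-typed at P → Q; no restrictions here; term : P → Q
counts: val=1, acc (bound)=0, env (bound)=1
uses in reading order: val, env
typing: ✓ — P → Q
across the five disciplines: ordered ✗ | linear ✗ | affine ✓ | relevant ✗ | unrestricted ✓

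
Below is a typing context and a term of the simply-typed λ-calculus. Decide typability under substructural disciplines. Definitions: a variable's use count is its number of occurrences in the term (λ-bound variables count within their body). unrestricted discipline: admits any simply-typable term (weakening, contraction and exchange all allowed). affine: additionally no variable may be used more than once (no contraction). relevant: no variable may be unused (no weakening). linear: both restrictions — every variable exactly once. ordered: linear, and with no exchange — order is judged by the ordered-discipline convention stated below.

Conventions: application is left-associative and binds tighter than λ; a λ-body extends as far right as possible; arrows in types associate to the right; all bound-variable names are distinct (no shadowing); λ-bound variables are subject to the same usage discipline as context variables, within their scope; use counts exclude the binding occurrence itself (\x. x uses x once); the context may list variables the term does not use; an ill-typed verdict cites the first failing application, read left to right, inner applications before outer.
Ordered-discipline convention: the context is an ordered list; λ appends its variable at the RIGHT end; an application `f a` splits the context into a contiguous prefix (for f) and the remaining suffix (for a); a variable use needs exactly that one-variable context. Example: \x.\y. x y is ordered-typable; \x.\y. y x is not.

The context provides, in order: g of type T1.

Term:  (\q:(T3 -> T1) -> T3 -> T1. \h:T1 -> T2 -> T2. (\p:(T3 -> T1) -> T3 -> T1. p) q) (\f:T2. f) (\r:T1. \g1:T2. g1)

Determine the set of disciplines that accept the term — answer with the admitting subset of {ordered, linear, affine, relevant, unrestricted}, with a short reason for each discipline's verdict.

admitted in: none
usage: g ×0; q (λ-bound) ×1; h (λ-bound) ×0; p (λ-bound) ×1; f (λ-bound) ×1; r (λ-bound) ×0; g1 (λ-bound) ×1
order of uses: p, q, f, g1
typing: ill-typed: a function awaiting (T3 -> T1) -> T3 -> T1 gets T2 -> T2
ordered: ✗ — the type mismatch rejects it
linear: ✗ — not simply typable
affine: ✗ — fails simple typing
relevant: ✗ — a type mismatch blocks all five
unrestricted: ✗ — the type mismatch rejects it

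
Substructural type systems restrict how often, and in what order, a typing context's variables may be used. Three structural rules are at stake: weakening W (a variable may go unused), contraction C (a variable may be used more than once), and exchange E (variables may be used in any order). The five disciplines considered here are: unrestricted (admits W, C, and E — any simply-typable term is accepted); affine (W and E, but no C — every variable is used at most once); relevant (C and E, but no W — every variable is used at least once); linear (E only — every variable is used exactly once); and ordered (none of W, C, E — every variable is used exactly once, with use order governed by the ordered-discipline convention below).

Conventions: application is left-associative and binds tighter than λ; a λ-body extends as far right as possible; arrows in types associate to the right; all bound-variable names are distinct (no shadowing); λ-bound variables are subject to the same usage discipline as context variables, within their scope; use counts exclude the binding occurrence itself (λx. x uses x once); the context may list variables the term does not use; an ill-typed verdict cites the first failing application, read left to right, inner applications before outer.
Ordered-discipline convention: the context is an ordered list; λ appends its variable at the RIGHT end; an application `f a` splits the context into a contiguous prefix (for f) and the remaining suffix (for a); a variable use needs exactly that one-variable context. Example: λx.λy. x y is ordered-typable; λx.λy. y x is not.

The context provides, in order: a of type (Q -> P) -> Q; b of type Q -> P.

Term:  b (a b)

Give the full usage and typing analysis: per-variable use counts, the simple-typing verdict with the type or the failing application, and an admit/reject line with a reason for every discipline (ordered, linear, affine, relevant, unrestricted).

variable uses: a: 1, b: 2
use order (left to right): b, a, b
typing: ✓ — P
ordered: ✗, uses contraction: b ×2
linear: ✗, uses contraction: b ×2
affine: ✗, uses contraction: b ×2
relevant: ✓, none of a, b goes unused
unrestricted: ✓, type-checks (P) and nothing is barred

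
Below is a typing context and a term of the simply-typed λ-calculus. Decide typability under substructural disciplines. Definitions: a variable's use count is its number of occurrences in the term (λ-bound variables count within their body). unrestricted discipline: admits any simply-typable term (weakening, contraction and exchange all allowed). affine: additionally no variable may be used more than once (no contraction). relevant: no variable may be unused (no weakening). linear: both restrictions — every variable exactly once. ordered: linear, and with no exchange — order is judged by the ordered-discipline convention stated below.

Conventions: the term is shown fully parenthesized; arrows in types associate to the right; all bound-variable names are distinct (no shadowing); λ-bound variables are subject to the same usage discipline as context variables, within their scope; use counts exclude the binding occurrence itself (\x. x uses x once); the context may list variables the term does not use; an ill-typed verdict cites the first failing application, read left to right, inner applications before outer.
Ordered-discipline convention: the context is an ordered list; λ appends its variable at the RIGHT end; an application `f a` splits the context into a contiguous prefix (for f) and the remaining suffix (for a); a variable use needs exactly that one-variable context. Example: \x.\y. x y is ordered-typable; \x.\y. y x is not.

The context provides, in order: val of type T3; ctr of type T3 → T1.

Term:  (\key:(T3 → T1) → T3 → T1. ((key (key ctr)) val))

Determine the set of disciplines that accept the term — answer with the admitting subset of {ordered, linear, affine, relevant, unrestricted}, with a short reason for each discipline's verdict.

accepted by: relevant, unrestricted
variable uses: val: 1, ctr: 1, key (bound): 2
left-to-right use order: key, key, ctr, val
typing: well-typed at ((T3 → T1) → T3 → T1) → T1
ordered ✗ (uses contraction: key ×2)
linear ✗ (uses contraction: key ×2)
affine ✗ (uses contraction: key ×2)
relevant ✓ (every one of val, ctr, key appears)
unrestricted ✓ (simply typable at ((T3 → T1) → T3 → T1) → T1; W, C, E all held)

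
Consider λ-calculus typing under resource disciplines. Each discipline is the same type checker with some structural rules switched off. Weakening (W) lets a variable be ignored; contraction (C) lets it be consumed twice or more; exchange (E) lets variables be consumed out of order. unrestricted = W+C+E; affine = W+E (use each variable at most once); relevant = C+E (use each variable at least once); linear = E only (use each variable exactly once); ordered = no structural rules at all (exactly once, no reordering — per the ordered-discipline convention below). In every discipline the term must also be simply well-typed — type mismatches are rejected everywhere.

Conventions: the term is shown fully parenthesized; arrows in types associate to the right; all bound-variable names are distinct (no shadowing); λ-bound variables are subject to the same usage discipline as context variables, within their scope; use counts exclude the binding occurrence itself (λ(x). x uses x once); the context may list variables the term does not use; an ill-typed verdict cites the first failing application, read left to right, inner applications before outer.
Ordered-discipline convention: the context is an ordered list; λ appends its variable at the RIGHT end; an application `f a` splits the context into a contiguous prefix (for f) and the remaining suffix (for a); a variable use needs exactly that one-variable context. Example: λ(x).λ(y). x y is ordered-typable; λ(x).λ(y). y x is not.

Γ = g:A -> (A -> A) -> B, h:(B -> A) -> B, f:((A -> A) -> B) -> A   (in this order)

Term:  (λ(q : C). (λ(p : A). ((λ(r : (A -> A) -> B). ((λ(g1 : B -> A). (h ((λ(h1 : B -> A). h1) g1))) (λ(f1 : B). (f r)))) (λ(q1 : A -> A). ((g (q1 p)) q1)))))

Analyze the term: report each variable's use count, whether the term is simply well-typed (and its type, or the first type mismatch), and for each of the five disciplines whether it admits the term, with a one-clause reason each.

counts: g=1; h=1; f=1; q (bound)=0; p (bound)=1; r (bound)=1; g1 (bound)=1; h1 (bound)=1; f1 (bound)=0; q1 (bound)=2
order of uses: h, h1, g1, f, r, g, q1, p, q1
typing: well-typed — term : C -> A -> B
ordered ✗ (repeated use of q1 ×2; needs weakening: q, f1 unused)
linear ✗ (repeated use of q1 ×2; needs weakening: q, f1 unused)
affine ✗ (repeated use of q1 ×2)
relevant ✗ (needs weakening: q, f1 unused)
unrestricted ✓ (well-typed at C -> A -> B; no restrictions here)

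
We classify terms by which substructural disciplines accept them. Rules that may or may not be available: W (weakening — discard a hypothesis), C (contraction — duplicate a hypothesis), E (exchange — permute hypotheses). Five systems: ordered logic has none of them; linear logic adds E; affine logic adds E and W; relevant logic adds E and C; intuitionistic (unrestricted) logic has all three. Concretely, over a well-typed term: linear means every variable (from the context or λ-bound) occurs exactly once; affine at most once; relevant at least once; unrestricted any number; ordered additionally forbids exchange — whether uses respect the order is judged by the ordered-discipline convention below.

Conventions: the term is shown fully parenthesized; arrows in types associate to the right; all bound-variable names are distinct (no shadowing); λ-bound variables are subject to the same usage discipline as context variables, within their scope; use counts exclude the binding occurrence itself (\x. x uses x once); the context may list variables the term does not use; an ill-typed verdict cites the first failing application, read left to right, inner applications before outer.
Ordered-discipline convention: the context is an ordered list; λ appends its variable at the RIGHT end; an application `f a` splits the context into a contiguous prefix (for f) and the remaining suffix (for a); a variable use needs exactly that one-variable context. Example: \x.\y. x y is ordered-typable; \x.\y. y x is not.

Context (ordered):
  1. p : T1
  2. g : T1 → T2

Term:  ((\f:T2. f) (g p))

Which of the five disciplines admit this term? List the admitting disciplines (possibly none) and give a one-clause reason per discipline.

admitted by: linear, affine, relevant, unrestricted
usage: p: 1; g: 1; f (bound): 1
order of uses: f, g, p
typing: ✓ — T2
ordered: ✗ — no ordered split (uses run f, g, p)
linear: ✓ — p, g, f: one use apiece
affine: ✓ — at most one use each (p, g, f)
relevant: ✓ — at least one use each (p, g, f)
unrestricted: ✓ — type-checks (T2) and nothing is barred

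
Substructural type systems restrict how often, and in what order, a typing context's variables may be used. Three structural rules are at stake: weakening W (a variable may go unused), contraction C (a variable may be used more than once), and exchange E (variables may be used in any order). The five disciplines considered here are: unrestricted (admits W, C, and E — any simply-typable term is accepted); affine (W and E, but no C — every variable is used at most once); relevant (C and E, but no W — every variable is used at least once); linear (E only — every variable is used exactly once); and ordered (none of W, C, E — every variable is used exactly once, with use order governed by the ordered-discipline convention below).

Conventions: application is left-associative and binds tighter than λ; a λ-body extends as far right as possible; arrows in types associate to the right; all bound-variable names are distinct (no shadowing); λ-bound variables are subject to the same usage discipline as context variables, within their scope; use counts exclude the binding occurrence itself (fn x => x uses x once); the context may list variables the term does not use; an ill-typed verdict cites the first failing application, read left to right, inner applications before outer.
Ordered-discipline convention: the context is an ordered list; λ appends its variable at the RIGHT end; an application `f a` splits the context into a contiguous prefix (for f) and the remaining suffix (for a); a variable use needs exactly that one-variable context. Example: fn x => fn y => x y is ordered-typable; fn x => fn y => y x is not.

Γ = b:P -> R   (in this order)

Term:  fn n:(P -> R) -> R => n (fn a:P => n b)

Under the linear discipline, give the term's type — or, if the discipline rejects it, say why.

not well-typed under linear — repeated use of n ×2; a never used (weakening)
counts: b=1, n (bound)=2, a (bound)=0
left-to-right use order: n, n, b
typing: ✓ — ((P -> R) -> R) -> R
per-discipline verdicts: ordered ✗, linear ✗, affine ✗, relevant ✗, unrestricted ✓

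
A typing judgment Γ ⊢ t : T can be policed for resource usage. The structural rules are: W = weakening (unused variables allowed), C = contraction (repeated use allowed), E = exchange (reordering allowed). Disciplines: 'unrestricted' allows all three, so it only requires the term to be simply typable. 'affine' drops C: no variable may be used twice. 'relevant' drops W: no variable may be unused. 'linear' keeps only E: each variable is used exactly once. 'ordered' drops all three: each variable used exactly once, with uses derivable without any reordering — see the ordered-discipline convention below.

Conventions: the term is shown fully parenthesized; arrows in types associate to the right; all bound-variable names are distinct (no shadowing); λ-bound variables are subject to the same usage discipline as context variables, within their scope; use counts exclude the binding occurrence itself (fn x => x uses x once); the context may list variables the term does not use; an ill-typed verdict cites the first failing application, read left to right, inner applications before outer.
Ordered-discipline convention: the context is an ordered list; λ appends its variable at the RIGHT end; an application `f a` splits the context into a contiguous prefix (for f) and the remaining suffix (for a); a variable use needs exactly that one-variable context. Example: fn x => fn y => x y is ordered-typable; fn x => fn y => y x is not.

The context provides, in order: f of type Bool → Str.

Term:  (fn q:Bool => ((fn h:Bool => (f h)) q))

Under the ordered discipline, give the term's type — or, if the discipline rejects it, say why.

term : Bool → Str
counts: f ×1; q (bound) ×1; h (bound) ×1
order of uses: f, h, q
typing: well-typed at Bool → Str
per-discipline verdicts: ordered ✓ | linear ✓ | affine ✓ | relevant ✓ | unrestricted ✓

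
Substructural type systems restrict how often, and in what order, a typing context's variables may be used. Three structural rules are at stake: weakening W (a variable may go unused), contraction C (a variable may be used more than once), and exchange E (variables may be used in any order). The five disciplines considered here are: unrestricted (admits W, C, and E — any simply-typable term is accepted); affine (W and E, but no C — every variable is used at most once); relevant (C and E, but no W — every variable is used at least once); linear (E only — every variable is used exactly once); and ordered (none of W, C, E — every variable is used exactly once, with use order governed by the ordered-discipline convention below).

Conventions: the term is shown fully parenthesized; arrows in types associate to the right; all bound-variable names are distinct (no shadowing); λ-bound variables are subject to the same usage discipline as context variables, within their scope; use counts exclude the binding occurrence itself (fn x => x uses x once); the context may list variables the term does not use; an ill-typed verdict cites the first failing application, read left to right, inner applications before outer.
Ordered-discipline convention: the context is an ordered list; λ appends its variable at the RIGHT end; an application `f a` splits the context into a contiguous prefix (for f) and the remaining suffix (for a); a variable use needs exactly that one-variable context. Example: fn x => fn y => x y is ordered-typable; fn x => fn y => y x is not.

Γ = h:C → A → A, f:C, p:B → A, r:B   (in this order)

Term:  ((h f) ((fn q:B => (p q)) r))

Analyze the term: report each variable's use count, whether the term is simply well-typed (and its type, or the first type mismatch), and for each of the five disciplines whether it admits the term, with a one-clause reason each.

usage: h=1; f=1; p=1; r=1; q (λ-bound)=1
uses in reading order: h, f, p, q, r
typing: ✓ — A
ordered: ✓, h, f, p, r, q once each; derivable with no W/C/E
linear: ✓, single use per variable (h, f, p, r, q)
affine: ✓, no duplicate uses among h, f, p, r, q
relevant: ✓, at least one use each (h, f, p, r, q)
unrestricted: ✓, well-typed at A; no restrictions here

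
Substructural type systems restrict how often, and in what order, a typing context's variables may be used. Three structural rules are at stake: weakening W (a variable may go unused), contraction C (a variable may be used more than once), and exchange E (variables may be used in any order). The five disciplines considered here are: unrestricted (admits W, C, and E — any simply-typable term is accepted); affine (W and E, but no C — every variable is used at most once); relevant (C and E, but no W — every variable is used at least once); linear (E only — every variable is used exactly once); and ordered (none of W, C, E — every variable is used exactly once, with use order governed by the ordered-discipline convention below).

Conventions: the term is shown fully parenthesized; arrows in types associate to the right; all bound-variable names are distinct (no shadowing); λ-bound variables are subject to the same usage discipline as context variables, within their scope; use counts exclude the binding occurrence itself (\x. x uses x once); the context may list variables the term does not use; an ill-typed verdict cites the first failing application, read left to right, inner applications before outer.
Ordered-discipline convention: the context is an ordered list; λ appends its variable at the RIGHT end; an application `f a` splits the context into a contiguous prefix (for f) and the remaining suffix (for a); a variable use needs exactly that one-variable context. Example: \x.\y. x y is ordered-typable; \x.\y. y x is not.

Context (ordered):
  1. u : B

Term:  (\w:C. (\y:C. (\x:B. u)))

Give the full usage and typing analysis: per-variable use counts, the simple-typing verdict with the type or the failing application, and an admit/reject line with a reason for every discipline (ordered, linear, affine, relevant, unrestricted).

variable uses: u ×1; w (λ-bound) ×0; y (λ-bound) ×0; x (λ-bound) ×0
left-to-right use order: u
typing: well-typed — term : C -> C -> B -> B
ordered: ✗ — unused: w, y, x — weakening required
linear: ✗ — unused: w, y, x — weakening required
affine: ✓ — none of u, w, y, x used more than once
relevant: ✗ — unused: w, y, x — weakening required
unrestricted: ✓ — well-typed at C -> C -> B -> B; no restrictions here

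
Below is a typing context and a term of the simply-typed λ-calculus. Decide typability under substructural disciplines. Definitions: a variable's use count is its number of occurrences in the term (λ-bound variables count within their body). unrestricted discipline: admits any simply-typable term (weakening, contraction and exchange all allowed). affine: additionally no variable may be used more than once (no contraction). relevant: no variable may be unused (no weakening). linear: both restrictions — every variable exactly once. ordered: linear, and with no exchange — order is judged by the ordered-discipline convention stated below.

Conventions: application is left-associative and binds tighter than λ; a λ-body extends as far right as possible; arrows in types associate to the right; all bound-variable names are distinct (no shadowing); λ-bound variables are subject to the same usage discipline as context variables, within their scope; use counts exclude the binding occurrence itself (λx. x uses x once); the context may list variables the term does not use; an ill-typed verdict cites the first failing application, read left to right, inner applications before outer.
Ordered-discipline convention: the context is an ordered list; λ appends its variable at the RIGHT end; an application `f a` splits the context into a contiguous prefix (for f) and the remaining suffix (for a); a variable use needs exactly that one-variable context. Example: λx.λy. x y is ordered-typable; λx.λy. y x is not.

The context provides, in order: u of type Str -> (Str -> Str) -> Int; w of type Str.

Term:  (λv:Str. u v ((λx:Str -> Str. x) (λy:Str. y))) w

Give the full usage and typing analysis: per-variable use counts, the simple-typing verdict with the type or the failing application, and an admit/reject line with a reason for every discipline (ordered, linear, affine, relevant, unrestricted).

counts: u: 1, w: 1, v [bound]: 1, x [bound]: 1, y [bound]: 1
uses in reading order: u, v, x, y, w
typing: ✓ — Int
ordered: ✓ — single-use (u, w, v, x, y), ordered derivation ok
linear: ✓ — exactly-once usage across u, w, v, x, y
affine: ✓ — u, w, v, x, y: no repeats, contraction unneeded
relevant: ✓ — none of u, w, v, x, y goes unused
unrestricted: ✓ — type-checks (Int) and nothing is barred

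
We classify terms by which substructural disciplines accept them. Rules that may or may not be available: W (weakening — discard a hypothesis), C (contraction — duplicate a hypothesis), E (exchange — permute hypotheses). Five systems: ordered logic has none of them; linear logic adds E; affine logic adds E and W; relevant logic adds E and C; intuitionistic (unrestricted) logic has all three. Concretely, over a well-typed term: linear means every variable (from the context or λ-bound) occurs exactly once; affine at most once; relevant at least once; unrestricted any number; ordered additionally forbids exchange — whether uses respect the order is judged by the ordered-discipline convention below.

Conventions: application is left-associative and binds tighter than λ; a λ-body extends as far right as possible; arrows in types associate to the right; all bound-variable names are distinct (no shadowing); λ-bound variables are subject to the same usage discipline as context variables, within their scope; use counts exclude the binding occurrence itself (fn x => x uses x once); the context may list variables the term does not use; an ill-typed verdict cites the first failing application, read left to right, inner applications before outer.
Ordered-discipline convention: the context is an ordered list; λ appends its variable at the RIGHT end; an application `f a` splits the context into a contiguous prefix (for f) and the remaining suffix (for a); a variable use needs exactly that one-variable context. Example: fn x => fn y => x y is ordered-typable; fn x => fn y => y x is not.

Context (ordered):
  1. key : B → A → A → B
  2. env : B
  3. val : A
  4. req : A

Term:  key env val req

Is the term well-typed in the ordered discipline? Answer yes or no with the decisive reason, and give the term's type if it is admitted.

yes — key, env, val, req once each; derivable with no W/C/E; term : B
usage: key: 1, env: 1, val: 1, req: 1
uses in reading order: key, env, val, req
typing: well-typed at B
all disciplines: ordered ✓ · linear ✓ · affine ✓ · relevant ✓ · unrestricted ✓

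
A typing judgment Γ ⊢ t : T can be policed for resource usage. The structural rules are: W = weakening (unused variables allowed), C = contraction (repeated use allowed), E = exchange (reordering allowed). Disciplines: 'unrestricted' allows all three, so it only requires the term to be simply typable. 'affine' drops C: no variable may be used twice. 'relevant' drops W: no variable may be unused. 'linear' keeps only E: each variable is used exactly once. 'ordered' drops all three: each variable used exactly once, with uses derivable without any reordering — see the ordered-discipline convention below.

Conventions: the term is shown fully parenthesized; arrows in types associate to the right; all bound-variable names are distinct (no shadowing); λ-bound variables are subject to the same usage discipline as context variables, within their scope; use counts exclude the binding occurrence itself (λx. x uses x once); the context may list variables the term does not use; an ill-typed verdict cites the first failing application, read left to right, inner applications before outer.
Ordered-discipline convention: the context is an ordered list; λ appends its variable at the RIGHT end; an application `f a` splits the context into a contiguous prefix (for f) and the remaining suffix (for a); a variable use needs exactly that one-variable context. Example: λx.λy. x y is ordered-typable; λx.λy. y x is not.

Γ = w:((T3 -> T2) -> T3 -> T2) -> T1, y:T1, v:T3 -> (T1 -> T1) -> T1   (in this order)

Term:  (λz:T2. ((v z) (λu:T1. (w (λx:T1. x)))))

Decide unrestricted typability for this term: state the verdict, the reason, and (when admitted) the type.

no — fails simple typing
use counts: w: 1; y: 0; v: 1; z (bound): 1; u (bound): 0; x (bound): 1
order of uses: v, z, w, x
typing: ill-typed: an argument T2 mismatches the expected T3
per-discipline verdicts: ordered ✗ · linear ✗ · affine ✗ · relevant ✗ · unrestricted ✗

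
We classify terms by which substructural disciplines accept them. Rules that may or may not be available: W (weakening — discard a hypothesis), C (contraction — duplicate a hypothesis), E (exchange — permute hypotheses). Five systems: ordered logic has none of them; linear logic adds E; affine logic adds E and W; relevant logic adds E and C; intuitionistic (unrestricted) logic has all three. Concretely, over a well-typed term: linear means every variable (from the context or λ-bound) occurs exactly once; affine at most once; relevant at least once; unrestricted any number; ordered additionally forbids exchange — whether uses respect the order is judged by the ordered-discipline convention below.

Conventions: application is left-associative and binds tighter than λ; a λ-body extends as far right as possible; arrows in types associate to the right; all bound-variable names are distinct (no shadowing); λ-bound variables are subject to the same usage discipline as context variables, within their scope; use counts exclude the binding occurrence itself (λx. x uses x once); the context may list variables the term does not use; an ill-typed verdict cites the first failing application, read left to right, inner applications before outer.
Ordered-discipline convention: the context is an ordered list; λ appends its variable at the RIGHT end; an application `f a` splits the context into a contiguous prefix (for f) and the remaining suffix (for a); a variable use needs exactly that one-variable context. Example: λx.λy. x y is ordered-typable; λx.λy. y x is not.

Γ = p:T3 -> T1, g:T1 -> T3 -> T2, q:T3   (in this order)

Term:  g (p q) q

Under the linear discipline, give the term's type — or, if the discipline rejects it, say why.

not well-typed under linear — repeated use of q ×2
use counts: p: 1×, g: 1×, q: 2×
left-to-right use order: g, p, q, q
typing: well-typed at T2
all disciplines: ordered ✗ · linear ✗ · affine ✗ · relevant ✓ · unrestricted ✓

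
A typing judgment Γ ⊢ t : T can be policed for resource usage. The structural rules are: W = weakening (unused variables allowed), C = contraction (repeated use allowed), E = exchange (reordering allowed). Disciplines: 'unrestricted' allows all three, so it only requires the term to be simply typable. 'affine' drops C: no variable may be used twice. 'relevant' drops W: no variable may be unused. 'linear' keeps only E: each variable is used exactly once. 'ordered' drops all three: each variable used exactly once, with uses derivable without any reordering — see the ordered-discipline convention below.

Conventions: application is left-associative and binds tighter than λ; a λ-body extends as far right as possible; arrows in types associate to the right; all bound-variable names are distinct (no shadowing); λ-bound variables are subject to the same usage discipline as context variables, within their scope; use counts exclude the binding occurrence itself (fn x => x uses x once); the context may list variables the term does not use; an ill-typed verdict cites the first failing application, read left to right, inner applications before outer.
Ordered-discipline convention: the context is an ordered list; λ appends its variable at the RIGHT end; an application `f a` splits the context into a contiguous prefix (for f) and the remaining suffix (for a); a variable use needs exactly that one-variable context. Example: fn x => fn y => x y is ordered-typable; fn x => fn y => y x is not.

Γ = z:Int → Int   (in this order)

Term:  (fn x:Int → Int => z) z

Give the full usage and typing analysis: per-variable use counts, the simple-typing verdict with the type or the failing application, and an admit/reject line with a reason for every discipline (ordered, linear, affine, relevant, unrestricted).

variable uses: z=2; x [bound]=0
order of uses: z, z
typing: well-typed at Int → Int
ordered: ✗ — uses contraction: z ×2; needs weakening: x unused
linear: ✗ — uses contraction: z ×2; needs weakening: x unused
affine: ✗ — uses contraction: z ×2
relevant: ✗ — needs weakening: x unused
unrestricted: ✓ — typability at Int → Int is all that's needed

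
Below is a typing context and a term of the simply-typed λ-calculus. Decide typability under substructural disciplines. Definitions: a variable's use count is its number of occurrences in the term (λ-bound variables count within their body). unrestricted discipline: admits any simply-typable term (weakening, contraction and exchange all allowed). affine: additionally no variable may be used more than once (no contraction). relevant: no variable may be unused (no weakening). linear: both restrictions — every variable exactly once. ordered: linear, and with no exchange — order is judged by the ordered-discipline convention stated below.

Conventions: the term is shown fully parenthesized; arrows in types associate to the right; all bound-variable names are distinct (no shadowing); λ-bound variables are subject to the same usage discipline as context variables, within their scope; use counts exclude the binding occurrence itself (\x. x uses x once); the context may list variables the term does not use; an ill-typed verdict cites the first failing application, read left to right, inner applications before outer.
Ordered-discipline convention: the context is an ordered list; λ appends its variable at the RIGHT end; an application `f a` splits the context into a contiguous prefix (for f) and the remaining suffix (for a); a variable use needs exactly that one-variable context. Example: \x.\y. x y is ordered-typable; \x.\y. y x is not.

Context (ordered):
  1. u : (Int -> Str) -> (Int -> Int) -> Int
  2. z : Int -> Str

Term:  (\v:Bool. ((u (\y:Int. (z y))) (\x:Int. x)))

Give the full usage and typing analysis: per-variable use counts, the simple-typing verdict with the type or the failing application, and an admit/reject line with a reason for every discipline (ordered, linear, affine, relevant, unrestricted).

variable uses: u: 1; z: 1; v (λ-bound): 0; y (λ-bound): 1; x (λ-bound): 1
left-to-right use order: u, z, y, x
typing: well-typed at Bool -> Int
ordered ✗ (needs weakening: v unused)
linear ✗ (needs weakening: v unused)
affine ✓ (u, z, v, y, x: no repeats, contraction unneeded)
relevant ✗ (needs weakening: v unused)
unrestricted ✓ (type-checks (Bool -> Int) and nothing is barred)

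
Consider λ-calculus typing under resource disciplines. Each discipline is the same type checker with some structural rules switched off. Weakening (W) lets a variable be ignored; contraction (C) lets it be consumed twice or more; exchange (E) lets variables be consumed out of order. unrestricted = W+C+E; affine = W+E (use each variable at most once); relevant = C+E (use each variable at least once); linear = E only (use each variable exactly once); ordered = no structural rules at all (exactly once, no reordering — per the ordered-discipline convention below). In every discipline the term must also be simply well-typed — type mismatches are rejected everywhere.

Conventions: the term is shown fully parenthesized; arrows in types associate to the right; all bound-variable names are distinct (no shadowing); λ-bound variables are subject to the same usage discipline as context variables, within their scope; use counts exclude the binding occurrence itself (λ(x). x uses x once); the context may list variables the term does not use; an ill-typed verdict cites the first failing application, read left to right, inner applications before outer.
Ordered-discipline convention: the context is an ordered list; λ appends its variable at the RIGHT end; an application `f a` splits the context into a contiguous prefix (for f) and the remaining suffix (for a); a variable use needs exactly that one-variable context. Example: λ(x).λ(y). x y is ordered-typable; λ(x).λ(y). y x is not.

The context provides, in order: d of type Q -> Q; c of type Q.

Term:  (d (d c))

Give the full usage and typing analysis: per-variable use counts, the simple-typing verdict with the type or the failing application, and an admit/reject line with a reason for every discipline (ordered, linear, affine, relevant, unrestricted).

use counts: d ×2, c ×1
uses in reading order: d, d, c
typing: well-typed at Q
ordered: ✗, repeated use of d ×2
linear: ✗, repeated use of d ×2
affine: ✗, repeated use of d ×2
relevant: ✓, every one of d, c appears
unrestricted: ✓, simply typable at Q; W, C, E all held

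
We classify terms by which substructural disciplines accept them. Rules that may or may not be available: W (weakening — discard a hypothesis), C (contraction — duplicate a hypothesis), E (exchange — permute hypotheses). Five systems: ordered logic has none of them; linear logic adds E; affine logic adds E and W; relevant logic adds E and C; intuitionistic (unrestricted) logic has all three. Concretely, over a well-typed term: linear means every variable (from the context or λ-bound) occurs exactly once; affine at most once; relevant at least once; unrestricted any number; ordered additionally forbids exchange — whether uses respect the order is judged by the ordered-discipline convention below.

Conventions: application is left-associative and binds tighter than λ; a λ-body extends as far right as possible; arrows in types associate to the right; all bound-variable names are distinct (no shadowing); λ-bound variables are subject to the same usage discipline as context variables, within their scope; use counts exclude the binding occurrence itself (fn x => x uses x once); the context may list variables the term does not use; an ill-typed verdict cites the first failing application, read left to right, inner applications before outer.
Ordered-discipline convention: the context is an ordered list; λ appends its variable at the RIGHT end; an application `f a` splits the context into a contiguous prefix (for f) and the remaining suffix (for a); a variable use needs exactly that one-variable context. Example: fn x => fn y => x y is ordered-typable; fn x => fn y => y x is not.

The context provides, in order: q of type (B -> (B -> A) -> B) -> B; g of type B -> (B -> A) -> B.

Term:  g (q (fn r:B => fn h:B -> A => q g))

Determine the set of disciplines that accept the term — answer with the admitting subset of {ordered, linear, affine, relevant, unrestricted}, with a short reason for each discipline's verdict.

admitting disciplines: unrestricted
usage: q=2, g=2, r (bound)=0, h (bound)=0
order of uses: g, q, q, g
typing: well-typed — term : (B -> A) -> B
ordered: ✗ — uses contraction: q ×2, g ×2; unused: r, h — weakening required
linear: ✗ — uses contraction: q ×2, g ×2; unused: r, h — weakening required
affine: ✗ — uses contraction: q ×2, g ×2
relevant: ✗ — unused: r, h — weakening required
unrestricted: ✓ — simply typable at (B -> A) -> B; W, C, E all held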